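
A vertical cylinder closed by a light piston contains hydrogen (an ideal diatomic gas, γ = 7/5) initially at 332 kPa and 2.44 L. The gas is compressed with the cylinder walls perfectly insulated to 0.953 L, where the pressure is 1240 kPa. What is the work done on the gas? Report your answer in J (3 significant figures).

Adiabatic: W = (P₁V₁ − P₂V₂)/(γ − 1) with γ = 7/5.
P₁V₁ = 810.1 J, P₂V₂ = 1182 J.
W = (810.1 − 1182) / 0.4 = -929.1 J.
Work on gas = −W_by = 929.1 J.

W ≈ 929 J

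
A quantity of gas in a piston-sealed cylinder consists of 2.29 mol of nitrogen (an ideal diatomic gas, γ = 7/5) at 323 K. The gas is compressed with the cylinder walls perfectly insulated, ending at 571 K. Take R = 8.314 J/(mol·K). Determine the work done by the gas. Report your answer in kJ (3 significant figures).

Adiabatic ⇒ Q = 0, so W_by = −ΔU = nCᵥ(T₁ − T₂).
Cᵥ = 5R/2 = 20.79 J/(mol·K).
W = (2.29)(20.79)(323 − 571) = -11804 J.

W ≈ -11.8 kJ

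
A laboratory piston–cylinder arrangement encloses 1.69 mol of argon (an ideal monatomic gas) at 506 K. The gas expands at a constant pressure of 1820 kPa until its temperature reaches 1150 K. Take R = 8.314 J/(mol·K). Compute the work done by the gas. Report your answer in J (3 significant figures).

W ≈ 9050 J

Isobaric: W = P ΔV = nR ΔT.
W = (1.69)(8.314)(1150 − 506) = 9049 J.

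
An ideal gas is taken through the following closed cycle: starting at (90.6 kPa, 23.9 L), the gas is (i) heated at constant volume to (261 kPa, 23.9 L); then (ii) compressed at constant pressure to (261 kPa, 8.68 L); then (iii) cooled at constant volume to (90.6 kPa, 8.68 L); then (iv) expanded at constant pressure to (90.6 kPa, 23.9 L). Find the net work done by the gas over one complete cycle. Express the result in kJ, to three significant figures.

Constant-volume legs do no work.
W(ii) = (261)(8.68 − 23.9) = -3972 J; W(iv) = (90.6)(23.9 − 8.68) = 1379 J.
W_net = -3972 + 1379 = -2593 J (the counter-clockwise enclosed area).

W_net ≈ -2.59 kJ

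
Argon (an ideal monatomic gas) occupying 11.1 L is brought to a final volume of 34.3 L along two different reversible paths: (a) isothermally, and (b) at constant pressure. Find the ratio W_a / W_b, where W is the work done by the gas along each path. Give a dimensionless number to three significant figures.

Path (a) isothermal: W = P₁V₁ ln(V₂/V₁) → W_a/(P₁V₁) = 1.128.
Path (b) isobaric: W = P₁(V₂ − V₁) → W_b/(P₁V₁) = 2.09.
W_a / W_b = 1.128 / 2.09 = 0.5398.

W_a / W_b ≈ 0.540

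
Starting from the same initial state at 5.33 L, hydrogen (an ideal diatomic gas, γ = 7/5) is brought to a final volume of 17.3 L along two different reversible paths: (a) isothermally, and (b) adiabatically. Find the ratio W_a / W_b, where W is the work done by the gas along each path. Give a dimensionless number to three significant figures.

Path (a) isothermal: W = P₁V₁ ln(V₂/V₁) → W_a/(P₁V₁) = 1.177.
Path (b) adiabatic: W = P₁V₁(1 − (V₁/V₂)^(γ−1))/(γ−1) → W_b/(P₁V₁) = 0.939.
W_a / W_b = 1.177 / 0.939 = 1.254.

W_a / W_b ≈ 1.25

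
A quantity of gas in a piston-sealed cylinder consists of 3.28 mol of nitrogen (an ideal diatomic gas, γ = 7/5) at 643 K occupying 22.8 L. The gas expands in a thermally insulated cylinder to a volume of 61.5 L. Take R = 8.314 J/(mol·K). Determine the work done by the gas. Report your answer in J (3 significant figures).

Adiabatic: TV^(γ−1) = const with γ = 7/5.
T₂ = T₁ (V₁/V₂)^(γ−1) = 643 × (22.8/61.5)^0.4 = 643 × 0.6724 = 432.3 K.
W_by = nCᵥ(T₁ − T₂) = (3.28)(20.79)(643 − 432.3) = 14361 J.

W ≈ 14400 J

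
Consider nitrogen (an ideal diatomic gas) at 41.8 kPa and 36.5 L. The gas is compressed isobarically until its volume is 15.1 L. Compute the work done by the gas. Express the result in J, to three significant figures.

W ≈ -895 J

Isobaric: W = P ΔV.
W = (41.8 kPa)(15.1 − 36.5 L) = (41.8)(-21.4) = -894.5 J.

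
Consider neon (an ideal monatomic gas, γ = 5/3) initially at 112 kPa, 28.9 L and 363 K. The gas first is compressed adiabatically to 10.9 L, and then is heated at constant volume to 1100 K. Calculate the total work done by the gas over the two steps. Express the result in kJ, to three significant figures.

Step 1 (adiabatic): W = (P₁V₁ − P₂V₂)/(γ−1) = (3237 − 6201)/0.667 = -4446 J.
Step 2 (isochoric): W = 0 (constant volume).
W_total = -4446 + 0 = -4446 J.

W_total ≈ -4.45 kJ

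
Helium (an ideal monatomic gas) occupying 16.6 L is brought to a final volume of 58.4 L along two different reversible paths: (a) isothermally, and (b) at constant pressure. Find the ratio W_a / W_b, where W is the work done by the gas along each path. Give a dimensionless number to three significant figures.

W_a / W_b ≈ 0.500

Path (a) isothermal: W = P₁V₁ ln(V₂/V₁) → W_a/(P₁V₁) = 1.258.
Path (b) isobaric: W = P₁(V₂ − V₁) → W_b/(P₁V₁) = 2.518.
W_a / W_b = 1.258 / 2.518 = 0.4996.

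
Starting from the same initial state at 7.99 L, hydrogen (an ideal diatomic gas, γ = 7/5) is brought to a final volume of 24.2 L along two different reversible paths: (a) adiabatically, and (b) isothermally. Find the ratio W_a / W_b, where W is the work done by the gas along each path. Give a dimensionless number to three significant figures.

Path (a) adiabatic: W = P₁V₁(1 − (V₁/V₂)^(γ−1))/(γ−1) → W_a/(P₁V₁) = 0.8952.
Path (b) isothermal: W = P₁V₁ ln(V₂/V₁) → W_b/(P₁V₁) = 1.108.
W_a / W_b = 0.8952 / 1.108 = 0.8078.

W_a / W_b ≈ 0.808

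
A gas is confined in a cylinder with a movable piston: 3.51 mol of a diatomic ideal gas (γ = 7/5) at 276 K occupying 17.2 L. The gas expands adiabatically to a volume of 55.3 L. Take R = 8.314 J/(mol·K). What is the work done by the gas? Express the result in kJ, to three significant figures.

W ≈ 7.51 kJ

Adiabatic: TV^(γ−1) = const with γ = 7/5.
T₂ = T₁ (V₁/V₂)^(γ−1) = 276 × (17.2/55.3)^0.4 = 276 × 0.6268 = 173 K.
W_by = nCᵥ(T₁ − T₂) = (3.51)(20.79)(276 − 173) = 7515 J.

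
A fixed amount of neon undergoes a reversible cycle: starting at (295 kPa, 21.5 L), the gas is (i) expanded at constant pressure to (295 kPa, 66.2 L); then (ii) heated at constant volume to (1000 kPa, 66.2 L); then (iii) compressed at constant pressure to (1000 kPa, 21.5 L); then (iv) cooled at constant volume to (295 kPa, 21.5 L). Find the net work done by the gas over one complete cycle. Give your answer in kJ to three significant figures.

Constant-volume legs do no work.
W(i) = (295)(66.2 − 21.5) = 13186 J; W(iii) = (1000)(21.5 − 66.2) = -44700 J.
W_net = 13186 − 44700 = -31514 J (the counter-clockwise enclosed area).

W_net ≈ -31.5 kJ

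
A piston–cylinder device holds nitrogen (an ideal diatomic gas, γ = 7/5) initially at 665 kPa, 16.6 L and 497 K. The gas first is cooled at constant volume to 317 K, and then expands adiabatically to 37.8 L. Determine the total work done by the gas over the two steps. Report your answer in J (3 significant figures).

W_total ≈ 4940 J

Step 1 (isochoric): W = 0 (constant volume).
After step 1: P = 424.2 kPa (V unchanged).
Step 2 (adiabatic): W = (P₁V₁ − P₂V₂)/(γ−1) = (7041 − 5066)/0.4 = 4937 J.
W_total = 0 + 4937 = 4937 J.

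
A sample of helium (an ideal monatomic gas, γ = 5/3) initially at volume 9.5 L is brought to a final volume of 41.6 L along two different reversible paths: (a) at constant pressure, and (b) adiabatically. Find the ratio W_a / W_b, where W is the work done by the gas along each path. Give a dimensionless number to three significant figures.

Path (a) isobaric: W = P₁(V₂ − V₁) → W_a/(P₁V₁) = 3.379.
Path (b) adiabatic: W = P₁V₁(1 − (V₁/V₂)^(γ−1))/(γ−1) → W_b/(P₁V₁) = 0.9396.
W_a / W_b = 3.379 / 0.9396 = 3.596.

W_a / W_b ≈ 3.60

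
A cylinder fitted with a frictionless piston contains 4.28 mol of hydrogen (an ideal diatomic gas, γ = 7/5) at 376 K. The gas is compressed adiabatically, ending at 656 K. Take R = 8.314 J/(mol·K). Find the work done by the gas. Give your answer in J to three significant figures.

Adiabatic ⇒ Q = 0, so W_by = −ΔU = nCᵥ(T₁ − T₂).
Cᵥ = 5R/2 = 20.79 J/(mol·K).
W = (4.28)(20.79)(376 − 656) = -24909 J.

W ≈ -24900 J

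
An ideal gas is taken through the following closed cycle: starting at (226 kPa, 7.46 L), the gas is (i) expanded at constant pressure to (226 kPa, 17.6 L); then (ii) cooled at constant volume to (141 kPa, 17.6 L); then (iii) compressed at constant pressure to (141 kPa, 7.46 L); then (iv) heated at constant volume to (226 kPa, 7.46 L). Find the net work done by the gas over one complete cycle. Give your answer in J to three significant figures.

Constant-volume legs do no work.
W(i) = (226)(17.6 − 7.46) = 2292 J; W(iii) = (141)(7.46 − 17.6) = -1430 J.
W_net = 2292 − 1430 = 861.9 J (the clockwise enclosed area).

W_net ≈ 862 J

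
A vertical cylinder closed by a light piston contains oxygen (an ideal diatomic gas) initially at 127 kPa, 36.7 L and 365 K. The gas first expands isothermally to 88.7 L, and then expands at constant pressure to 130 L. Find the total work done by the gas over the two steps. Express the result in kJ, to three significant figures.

W_total ≈ 6.28 kJ

Step 1 (isothermal): W = P₁V₁ ln(V₂/V₁) = (4661) ln(88.7/36.7) = 4113 J.
After step 1: P = 52.55 kPa, V = 88.7 L, T = 365 K.
Step 2 (isobaric): W = PΔV = (52.55 kPa)(130 − 88.7 L) = 2170 J.
W_total = 4113 + 2170 = 6283 J.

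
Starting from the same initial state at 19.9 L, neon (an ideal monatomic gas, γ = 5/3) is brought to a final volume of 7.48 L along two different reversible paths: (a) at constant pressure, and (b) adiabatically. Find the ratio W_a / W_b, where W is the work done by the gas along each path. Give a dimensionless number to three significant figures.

Path (a) isobaric: W = P₁(V₂ − V₁) → W_a/(P₁V₁) = -0.6241.
Path (b) adiabatic: W = P₁V₁(1 − (V₁/V₂)^(γ−1))/(γ−1) → W_b/(P₁V₁) = -1.38.
W_a / W_b = -0.6241 / -1.38 = 0.4523.

W_a / W_b ≈ 0.452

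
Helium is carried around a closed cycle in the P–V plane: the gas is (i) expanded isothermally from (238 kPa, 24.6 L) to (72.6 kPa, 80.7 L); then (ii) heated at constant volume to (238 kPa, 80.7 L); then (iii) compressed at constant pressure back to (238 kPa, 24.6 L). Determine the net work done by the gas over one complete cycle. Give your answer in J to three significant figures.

W_net ≈ -6400 J

Leg (i): W = PᵢVᵢ ln(V_f/Vᵢ) = (5855) ln(80.7/24.6) = 6955 J.
Leg (ii): W = 0.
Leg (iii): W = PΔV = (238)(24.6 − 80.7) = -13352 J.
W_net = 6955 − 13352 = -6396 J.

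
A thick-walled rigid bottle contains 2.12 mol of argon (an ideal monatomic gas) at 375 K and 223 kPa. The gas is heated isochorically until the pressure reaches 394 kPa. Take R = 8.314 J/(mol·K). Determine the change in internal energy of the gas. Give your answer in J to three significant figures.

ΔU ≈ 7600 J

Constant volume ⇒ W = 0, so Q = ΔU = nCᵥΔT with Cᵥ = 3R/2 = 12.47 J/(mol·K).
At constant V, T₂/T₁ = P₂/P₁ ⇒ ΔT = T₁(P₂/P₁ − 1) = 375·(394/223 − 1) = 287.6 K.
ΔU = (2.12)(12.47)(287.6) = 7603 J.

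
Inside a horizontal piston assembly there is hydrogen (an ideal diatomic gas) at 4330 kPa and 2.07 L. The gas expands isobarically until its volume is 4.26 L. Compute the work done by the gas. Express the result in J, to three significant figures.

Isobaric: W = P ΔV.
W = (4330 kPa)(4.26 − 2.07 L) = (4330)(2.19) = 9483 J.

W ≈ 9480 J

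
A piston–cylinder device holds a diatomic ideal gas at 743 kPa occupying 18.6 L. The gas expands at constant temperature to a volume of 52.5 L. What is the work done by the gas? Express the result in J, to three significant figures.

W ≈ 14300 J

Isothermal: W = nRT ln(V₂/V₁) = P₁V₁ ln(V₂/V₁).
P₁V₁ = (743 kPa)(18.6 L) = 13820 J.
W = 13820 × ln(52.5/18.6) = 13820 × 1.038
W_by_gas = 14340 J.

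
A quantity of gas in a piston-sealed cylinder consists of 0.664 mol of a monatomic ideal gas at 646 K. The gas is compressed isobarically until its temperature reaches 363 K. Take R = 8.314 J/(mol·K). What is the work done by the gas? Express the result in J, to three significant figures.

Isobaric: W = P ΔV = nR ΔT.
W = (0.664)(8.314)(363 − 646) = -1562 J.

W ≈ -1560 J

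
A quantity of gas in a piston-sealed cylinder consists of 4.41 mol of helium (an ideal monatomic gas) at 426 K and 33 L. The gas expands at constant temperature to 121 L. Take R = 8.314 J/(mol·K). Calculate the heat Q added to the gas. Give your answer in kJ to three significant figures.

Q ≈ 20.3 kJ

Isothermal ⇒ ΔU = 0, so Q = W = nRT ln(V₂/V₁).
Q = (4.41)(8.314)(426) ln(121/33) = 15619 × 1.299 = 20294 J.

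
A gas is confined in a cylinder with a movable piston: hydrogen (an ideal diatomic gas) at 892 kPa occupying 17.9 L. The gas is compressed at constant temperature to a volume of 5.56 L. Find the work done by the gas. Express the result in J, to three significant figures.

Isothermal: W = nRT ln(V₂/V₁) = P₁V₁ ln(V₂/V₁).
P₁V₁ = (892 kPa)(17.9 L) = 15967 J.
W = 15967 × ln(5.56/17.9) = 15967 × -1.169
W_by_gas = -18668 J.

W ≈ -18700 J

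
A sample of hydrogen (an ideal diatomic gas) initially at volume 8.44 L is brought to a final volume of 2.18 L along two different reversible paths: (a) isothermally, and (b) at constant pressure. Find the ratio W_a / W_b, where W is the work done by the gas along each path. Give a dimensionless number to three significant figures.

Path (a) isothermal: W = P₁V₁ ln(V₂/V₁) → W_a/(P₁V₁) = -1.354.
Path (b) isobaric: W = P₁(V₂ − V₁) → W_b/(P₁V₁) = -0.7417.
W_a / W_b = -1.354 / -0.7417 = 1.825.

W_a / W_b ≈ 1.83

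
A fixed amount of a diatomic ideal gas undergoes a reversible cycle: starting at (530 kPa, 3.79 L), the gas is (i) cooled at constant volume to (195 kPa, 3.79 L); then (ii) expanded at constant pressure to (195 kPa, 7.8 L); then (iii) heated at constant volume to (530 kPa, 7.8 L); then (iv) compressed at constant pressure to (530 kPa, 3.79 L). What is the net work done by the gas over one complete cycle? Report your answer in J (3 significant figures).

W_net ≈ -1340 J

Constant-volume legs do no work.
W(ii) = (195)(7.8 − 3.79) = 781.9 J; W(iv) = (530)(3.79 − 7.8) = -2125 J.
W_net = 781.9 − 2125 = -1343 J (the counter-clockwise enclosed area).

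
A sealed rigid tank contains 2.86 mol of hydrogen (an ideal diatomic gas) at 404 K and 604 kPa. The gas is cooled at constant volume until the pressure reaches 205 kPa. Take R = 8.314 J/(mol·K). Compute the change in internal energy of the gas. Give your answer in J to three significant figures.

ΔU ≈ -15900 J

Constant volume ⇒ W = 0, so Q = ΔU = nCᵥΔT with Cᵥ = 5R/2 = 20.79 J/(mol·K).
At constant V, T₂/T₁ = P₂/P₁ ⇒ ΔT = T₁(P₂/P₁ − 1) = 404·(205/604 − 1) = -266.9 K.
ΔU = (2.86)(20.79)(-266.9) = -15865 J.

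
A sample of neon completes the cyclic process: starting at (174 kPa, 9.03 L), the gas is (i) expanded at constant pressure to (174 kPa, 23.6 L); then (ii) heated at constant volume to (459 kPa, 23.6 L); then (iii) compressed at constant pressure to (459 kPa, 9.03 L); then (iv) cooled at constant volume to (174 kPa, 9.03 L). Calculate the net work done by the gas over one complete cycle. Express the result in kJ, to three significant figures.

W_net ≈ -4.15 kJ

Constant-volume legs do no work.
W(i) = (174)(23.6 − 9.03) = 2535 J; W(iii) = (459)(9.03 − 23.6) = -6688 J.
W_net = 2535 − 6688 = -4152 J (the counter-clockwise enclosed area).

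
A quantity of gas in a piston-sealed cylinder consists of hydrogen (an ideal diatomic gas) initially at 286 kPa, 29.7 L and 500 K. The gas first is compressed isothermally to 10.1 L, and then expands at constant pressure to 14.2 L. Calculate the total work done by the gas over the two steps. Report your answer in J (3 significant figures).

W_total ≈ -5710 J

Step 1 (isothermal): W = P₁V₁ ln(V₂/V₁) = (8494) ln(10.1/29.7) = -9162 J.
After step 1: P = 841 kPa, V = 10.1 L, T = 500 K.
Step 2 (isobaric): W = PΔV = (841 kPa)(14.2 − 10.1 L) = 3448 J.
W_total = -9162 + 3448 = -5714 J.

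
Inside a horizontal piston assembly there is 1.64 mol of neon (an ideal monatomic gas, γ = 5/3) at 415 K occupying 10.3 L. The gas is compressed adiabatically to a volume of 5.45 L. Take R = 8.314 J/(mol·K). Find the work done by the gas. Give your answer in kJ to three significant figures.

Adiabatic: TV^(γ−1) = const with γ = 5/3.
T₂ = T₁ (V₁/V₂)^(γ−1) = 415 × (10.3/5.45)^0.667 = 415 × 1.529 = 634.4 K.
W_by = nCᵥ(T₁ − T₂) = (1.64)(12.47)(415 − 634.4) = -4487 J.

W ≈ -4.49 kJ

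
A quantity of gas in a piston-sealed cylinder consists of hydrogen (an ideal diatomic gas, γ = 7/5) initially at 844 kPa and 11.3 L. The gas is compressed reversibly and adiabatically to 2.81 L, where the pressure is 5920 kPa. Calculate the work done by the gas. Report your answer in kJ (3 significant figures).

W ≈ -17.7 kJ

Adiabatic: W = (P₁V₁ − P₂V₂)/(γ − 1) with γ = 7/5.
P₁V₁ = 9537 J, P₂V₂ = 16635 J.
W = (9537 − 16635) / 0.4 = -17745 J.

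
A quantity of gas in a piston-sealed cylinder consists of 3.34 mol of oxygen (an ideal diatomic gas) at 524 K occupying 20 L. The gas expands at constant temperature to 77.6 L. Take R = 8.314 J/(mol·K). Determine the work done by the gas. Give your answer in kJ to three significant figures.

W ≈ 19.7 kJ

Isothermal: W = nRT ln(V₂/V₁).
W = (3.34)(8.314)(524) × ln(77.6/20)
  = 14551 × 1.356
W_by_gas = 19729 J.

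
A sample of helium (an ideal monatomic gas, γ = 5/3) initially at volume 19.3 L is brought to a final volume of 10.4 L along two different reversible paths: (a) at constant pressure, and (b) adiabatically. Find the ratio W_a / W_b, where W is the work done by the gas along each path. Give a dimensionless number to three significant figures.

W_a / W_b ≈ 0.603

Path (a) isobaric: W = P₁(V₂ − V₁) → W_a/(P₁V₁) = -0.4611.
Path (b) adiabatic: W = P₁V₁(1 − (V₁/V₂)^(γ−1))/(γ−1) → W_b/(P₁V₁) = -0.7652.
W_a / W_b = -0.4611 / -0.7652 = 0.6026.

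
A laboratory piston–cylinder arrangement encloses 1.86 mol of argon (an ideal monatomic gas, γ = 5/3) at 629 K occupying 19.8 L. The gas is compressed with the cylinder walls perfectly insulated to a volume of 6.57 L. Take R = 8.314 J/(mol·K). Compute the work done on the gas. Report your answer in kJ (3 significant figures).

Adiabatic: TV^(γ−1) = const with γ = 5/3.
T₂ = T₁ (V₁/V₂)^(γ−1) = 629 × (19.8/6.57)^0.667 = 629 × 2.086 = 1312 K.
W_by = nCᵥ(T₁ − T₂) = (1.86)(12.47)(629 − 1312) = -15851 J.
Work on gas = −W_by = 15851 J.

W ≈ 15.9 kJ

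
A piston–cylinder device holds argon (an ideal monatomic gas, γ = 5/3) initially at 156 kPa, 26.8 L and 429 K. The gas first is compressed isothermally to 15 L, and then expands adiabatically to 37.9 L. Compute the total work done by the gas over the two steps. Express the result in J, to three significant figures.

Step 1 (isothermal): W = P₁V₁ ln(V₂/V₁) = (4181) ln(15/26.8) = -2426 J.
After step 1: P = 278.7 kPa, V = 15 L, T = 429 K.
Step 2 (adiabatic): W = (P₁V₁ − P₂V₂)/(γ−1) = (4181 − 2254)/0.667 = 2891 J.
W_total = -2426 + 2891 = 464.3 J.

W_total ≈ 464 J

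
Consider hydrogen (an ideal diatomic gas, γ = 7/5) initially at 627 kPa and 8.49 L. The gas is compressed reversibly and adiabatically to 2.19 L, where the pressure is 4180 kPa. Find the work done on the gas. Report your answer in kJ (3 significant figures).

W ≈ 9.58 kJ

Adiabatic: W = (P₁V₁ − P₂V₂)/(γ − 1) with γ = 7/5.
P₁V₁ = 5323 J, P₂V₂ = 9154 J.
W = (5323 − 9154) / 0.4 = -9577 J.
Work on gas = −W_by = 9577 J.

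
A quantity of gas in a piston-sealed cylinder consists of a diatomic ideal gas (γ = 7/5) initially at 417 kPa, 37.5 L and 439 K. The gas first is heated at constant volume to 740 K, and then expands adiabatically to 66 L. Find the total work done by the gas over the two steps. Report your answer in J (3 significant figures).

W_total ≈ 13300 J

Step 1 (isochoric): W = 0 (constant volume).
After step 1: P = 702.9 kPa (V unchanged).
Step 2 (adiabatic): W = (P₁V₁ − P₂V₂)/(γ−1) = (26359 − 21025)/0.4 = 13337 J.
W_total = 0 + 13337 = 13337 J.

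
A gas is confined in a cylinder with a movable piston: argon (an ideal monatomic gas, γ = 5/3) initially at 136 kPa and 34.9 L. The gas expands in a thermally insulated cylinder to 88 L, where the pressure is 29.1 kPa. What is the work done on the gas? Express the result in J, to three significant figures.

Adiabatic: W = (P₁V₁ − P₂V₂)/(γ − 1) with γ = 5/3.
P₁V₁ = 4746 J, P₂V₂ = 2561 J.
W = (4746 − 2561) / 0.6667 = 3278 J.
Work on gas = −W_by = -3278 J.

W ≈ -3280 J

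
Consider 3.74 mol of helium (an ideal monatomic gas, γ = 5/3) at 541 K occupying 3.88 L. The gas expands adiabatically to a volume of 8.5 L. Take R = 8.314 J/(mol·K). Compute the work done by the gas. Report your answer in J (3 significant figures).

W ≈ 10300 J

Adiabatic: TV^(γ−1) = const with γ = 5/3.
T₂ = T₁ (V₁/V₂)^(γ−1) = 541 × (3.88/8.5)^0.667 = 541 × 0.5928 = 320.7 K.
W_by = nCᵥ(T₁ − T₂) = (3.74)(12.47)(541 − 320.7) = 10274 J.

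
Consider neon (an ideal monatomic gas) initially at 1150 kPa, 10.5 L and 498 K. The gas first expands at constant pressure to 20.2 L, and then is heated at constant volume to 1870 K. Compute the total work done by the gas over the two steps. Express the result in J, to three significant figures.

W_total ≈ 11200 J

Step 1 (isobaric): W = PΔV = (1150 kPa)(20.2 − 10.5 L) = 11155 J.
Step 2 (isochoric): W = 0 (constant volume).
W_total = 11155 + 0 = 11155 J.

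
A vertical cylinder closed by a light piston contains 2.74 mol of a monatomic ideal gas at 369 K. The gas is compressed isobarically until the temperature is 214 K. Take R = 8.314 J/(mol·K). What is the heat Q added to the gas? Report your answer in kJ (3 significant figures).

Isobaric: W = nRΔT = (2.74)(8.314)(-155) = -3531 J.
ΔU = nCᵥΔT with Cᵥ = 3R/2: ΔU = (2.74)(12.47)(-155) = -5296 J.
Q = ΔU + W = -5296 − 3531 = -8827 J.

Q ≈ -8.83 kJ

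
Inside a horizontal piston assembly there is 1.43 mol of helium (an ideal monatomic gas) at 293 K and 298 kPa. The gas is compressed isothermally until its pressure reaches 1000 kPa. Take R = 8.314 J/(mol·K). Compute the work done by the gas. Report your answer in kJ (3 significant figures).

W ≈ -4.22 kJ

Isothermal process: W = nRT ln(V₂/V₁) = nRT ln(P₁/P₂).
W = (1.43)(8.314)(293) × ln(298/1000)
  = 3483 × ln(0.298) = 3483 × -1.211
W_by_gas = -4217 J.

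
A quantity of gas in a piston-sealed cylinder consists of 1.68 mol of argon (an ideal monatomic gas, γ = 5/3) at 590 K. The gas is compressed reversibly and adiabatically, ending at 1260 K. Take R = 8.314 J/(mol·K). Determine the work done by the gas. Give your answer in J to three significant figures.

W ≈ -14000 J

Adiabatic ⇒ Q = 0, so W_by = −ΔU = nCᵥ(T₁ − T₂).
Cᵥ = 3R/2 = 12.47 J/(mol·K).
W = (1.68)(12.47)(590 − 1260) = -14037 J.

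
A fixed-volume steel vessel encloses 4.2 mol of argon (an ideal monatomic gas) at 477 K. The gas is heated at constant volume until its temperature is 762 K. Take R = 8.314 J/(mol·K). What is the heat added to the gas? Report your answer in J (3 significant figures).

Constant volume ⇒ W = 0, so Q = ΔU = nCᵥΔT with Cᵥ = 3R/2 = 12.47 J/(mol·K).
ΔU = (4.2)(12.47)(762 − 477) = 14928 J.

Q ≈ 14900 J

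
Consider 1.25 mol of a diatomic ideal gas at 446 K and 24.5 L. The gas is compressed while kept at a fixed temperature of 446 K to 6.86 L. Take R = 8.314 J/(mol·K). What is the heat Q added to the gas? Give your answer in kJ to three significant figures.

Isothermal ⇒ ΔU = 0, so Q = W = nRT ln(V₂/V₁).
Q = (1.25)(8.314)(446) ln(6.86/24.5) = 4635 × -1.273 = -5900 J.

Q ≈ -5.90 kJ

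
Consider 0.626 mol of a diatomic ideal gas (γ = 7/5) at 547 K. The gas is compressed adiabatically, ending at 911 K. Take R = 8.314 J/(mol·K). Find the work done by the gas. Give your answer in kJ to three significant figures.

W ≈ -4.74 kJ

Adiabatic ⇒ Q = 0, so W_by = −ΔU = nCᵥ(T₁ − T₂).
Cᵥ = 5R/2 = 20.79 J/(mol·K).
W = (0.626)(20.79)(547 − 911) = -4736 J.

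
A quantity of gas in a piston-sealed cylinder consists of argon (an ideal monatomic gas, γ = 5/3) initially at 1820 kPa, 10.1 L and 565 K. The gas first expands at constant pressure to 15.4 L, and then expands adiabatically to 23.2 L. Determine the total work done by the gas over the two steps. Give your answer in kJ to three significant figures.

W_total ≈ 19.7 kJ

Step 1 (isobaric): W = PΔV = (1820 kPa)(15.4 − 10.1 L) = 9646 J.
After step 1: P = 1820 kPa, V = 15.4 L, T = 861.5 K.
Step 2 (adiabatic): W = (P₁V₁ − P₂V₂)/(γ−1) = (28028 − 21328)/0.667 = 10050 J.
W_total = 9646 + 10050 = 19696 J.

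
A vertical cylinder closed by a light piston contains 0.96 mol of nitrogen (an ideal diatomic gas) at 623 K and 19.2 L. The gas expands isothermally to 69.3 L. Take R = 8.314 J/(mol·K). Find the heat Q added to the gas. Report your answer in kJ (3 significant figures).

Q ≈ 6.38 kJ

Isothermal ⇒ ΔU = 0, so Q = W = nRT ln(V₂/V₁).
Q = (0.96)(8.314)(623) ln(69.3/19.2) = 4972 × 1.284 = 6382 J.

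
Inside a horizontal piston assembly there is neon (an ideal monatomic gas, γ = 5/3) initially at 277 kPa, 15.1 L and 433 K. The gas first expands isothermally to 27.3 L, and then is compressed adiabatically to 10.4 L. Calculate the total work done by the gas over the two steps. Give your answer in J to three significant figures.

W_total ≈ -3190 J

Step 1 (isothermal): W = P₁V₁ ln(V₂/V₁) = (4183) ln(27.3/15.1) = 2477 J.
After step 1: P = 153.2 kPa, V = 27.3 L, T = 433 K.
Step 2 (adiabatic): W = (P₁V₁ − P₂V₂)/(γ−1) = (4183 − 7959)/0.667 = -5665 J.
W_total = 2477 − 5665 = -3188 J.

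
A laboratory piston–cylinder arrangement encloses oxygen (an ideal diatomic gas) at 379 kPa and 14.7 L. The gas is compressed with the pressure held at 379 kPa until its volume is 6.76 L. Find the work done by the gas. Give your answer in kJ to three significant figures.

Isobaric: W = P ΔV.
W = (379 kPa)(6.76 − 14.7 L) = (379)(-7.94) = -3009 J.

W ≈ -3.01 kJ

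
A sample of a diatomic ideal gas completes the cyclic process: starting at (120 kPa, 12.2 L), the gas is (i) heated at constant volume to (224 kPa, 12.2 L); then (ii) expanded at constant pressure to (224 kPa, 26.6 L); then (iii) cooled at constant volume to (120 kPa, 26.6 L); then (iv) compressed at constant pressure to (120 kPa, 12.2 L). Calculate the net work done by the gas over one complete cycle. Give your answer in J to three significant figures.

W_net ≈ 1500 J

Constant-volume legs do no work.
W(ii) = (224)(26.6 − 12.2) = 3226 J; W(iv) = (120)(12.2 − 26.6) = -1728 J.
W_net = 3226 − 1728 = 1498 J (the clockwise enclosed area).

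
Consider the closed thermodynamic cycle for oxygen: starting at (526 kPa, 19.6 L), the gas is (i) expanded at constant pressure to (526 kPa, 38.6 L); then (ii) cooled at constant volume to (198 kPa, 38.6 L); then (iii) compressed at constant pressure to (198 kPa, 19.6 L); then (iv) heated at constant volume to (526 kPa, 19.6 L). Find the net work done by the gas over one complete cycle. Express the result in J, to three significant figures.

W_net ≈ 6230 J

Constant-volume legs do no work.
W(i) = (526)(38.6 − 19.6) = 9994 J; W(iii) = (198)(19.6 − 38.6) = -3762 J.
W_net = 9994 − 3762 = 6232 J (the clockwise enclosed area).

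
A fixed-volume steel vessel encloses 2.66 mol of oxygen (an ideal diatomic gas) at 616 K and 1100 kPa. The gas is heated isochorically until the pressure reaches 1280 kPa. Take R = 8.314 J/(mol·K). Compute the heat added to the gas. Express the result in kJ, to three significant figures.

Constant volume ⇒ W = 0, so Q = ΔU = nCᵥΔT with Cᵥ = 5R/2 = 20.79 J/(mol·K).
At constant V, T₂/T₁ = P₂/P₁ ⇒ ΔT = T₁(P₂/P₁ − 1) = 616·(1280/1100 − 1) = 100.8 K.
ΔU = (2.66)(20.79)(100.8) = 5573 J.

Q ≈ 5.57 kJ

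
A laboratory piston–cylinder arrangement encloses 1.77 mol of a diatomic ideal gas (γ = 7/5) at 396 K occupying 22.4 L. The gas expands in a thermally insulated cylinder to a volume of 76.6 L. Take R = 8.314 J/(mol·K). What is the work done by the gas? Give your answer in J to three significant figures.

W ≈ 5660 J

Adiabatic: TV^(γ−1) = const with γ = 7/5.
T₂ = T₁ (V₁/V₂)^(γ−1) = 396 × (22.4/76.6)^0.4 = 396 × 0.6115 = 242.2 K.
W_by = nCᵥ(T₁ − T₂) = (1.77)(20.79)(396 − 242.2) = 5660 J.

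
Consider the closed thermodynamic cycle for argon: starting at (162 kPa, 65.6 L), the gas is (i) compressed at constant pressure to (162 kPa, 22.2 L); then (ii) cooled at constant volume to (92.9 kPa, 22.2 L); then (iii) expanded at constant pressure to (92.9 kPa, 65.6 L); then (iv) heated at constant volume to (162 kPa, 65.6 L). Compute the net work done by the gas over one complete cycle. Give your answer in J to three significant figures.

Constant-volume legs do no work.
W(i) = (162)(22.2 − 65.6) = -7031 J; W(iii) = (92.9)(65.6 − 22.2) = 4032 J.
W_net = -7031 + 4032 = -2999 J (the counter-clockwise enclosed area).

W_net ≈ -3000 J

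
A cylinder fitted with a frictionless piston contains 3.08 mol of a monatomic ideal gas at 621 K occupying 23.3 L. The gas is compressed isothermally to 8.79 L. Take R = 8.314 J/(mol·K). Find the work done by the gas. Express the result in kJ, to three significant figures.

Isothermal: W = nRT ln(V₂/V₁).
W = (3.08)(8.314)(621) × ln(8.79/23.3)
  = 15902 × -0.9748
W_by_gas = -15502 J.

W ≈ -15.5 kJ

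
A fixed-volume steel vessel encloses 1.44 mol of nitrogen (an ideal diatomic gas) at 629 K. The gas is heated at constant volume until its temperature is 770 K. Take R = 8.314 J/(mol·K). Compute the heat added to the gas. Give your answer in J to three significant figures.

Q ≈ 4220 J

Constant volume ⇒ W = 0, so Q = ΔU = nCᵥΔT with Cᵥ = 5R/2 = 20.79 J/(mol·K).
ΔU = (1.44)(20.79)(770 − 629) = 4220 J.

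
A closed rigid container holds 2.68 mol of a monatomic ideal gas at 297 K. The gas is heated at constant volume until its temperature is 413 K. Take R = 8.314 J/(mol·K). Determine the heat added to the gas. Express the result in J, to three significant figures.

Constant volume ⇒ W = 0, so Q = ΔU = nCᵥΔT with Cᵥ = 3R/2 = 12.47 J/(mol·K).
ΔU = (2.68)(12.47)(413 − 297) = 3877 J.

Q ≈ 3880 J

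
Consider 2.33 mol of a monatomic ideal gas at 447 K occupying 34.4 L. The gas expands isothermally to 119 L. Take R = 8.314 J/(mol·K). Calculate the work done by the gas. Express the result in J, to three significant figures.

Isothermal: W = nRT ln(V₂/V₁).
W = (2.33)(8.314)(447) × ln(119/34.4)
  = 8659 × 1.241
W_by_gas = 10747 J.

W ≈ 10700 J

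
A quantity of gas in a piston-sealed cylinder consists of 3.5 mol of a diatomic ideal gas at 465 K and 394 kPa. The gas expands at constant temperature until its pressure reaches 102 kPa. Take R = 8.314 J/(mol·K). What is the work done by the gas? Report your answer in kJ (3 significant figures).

W ≈ 18.3 kJ

Isothermal process: W = nRT ln(V₂/V₁) = nRT ln(P₁/P₂).
W = (3.5)(8.314)(465) × ln(394/102)
  = 13531 × ln(3.863) = 13531 × 1.351
W_by_gas = 18286 J.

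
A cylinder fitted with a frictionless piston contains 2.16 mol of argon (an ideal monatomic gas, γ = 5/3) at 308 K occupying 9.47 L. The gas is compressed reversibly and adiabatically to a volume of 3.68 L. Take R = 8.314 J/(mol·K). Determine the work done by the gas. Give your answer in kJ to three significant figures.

W ≈ -7.28 kJ

Adiabatic: TV^(γ−1) = const with γ = 5/3.
T₂ = T₁ (V₁/V₂)^(γ−1) = 308 × (9.47/3.68)^0.667 = 308 × 1.878 = 578.4 K.
W_by = nCᵥ(T₁ − T₂) = (2.16)(12.47)(308 − 578.4) = -7284 J.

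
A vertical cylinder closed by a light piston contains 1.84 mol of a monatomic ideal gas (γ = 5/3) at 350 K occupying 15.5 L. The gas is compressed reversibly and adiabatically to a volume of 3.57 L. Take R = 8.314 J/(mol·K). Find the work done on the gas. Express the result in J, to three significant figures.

Adiabatic: TV^(γ−1) = const with γ = 5/3.
T₂ = T₁ (V₁/V₂)^(γ−1) = 350 × (15.5/3.57)^0.667 = 350 × 2.661 = 931.5 K.
W_by = nCᵥ(T₁ − T₂) = (1.84)(12.47)(350 − 931.5) = -13343 J.
Work on gas = −W_by = 13343 J.

W ≈ 13300 J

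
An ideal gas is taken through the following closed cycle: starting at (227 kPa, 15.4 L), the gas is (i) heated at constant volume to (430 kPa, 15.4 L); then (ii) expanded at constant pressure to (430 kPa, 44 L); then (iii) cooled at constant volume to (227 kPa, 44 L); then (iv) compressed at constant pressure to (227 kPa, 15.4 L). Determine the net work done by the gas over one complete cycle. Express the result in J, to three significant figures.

Constant-volume legs do no work.
W(ii) = (430)(44 − 15.4) = 12298 J; W(iv) = (227)(15.4 − 44) = -6492 J.
W_net = 12298 − 6492 = 5806 J (the clockwise enclosed area).

W_net ≈ 5810 J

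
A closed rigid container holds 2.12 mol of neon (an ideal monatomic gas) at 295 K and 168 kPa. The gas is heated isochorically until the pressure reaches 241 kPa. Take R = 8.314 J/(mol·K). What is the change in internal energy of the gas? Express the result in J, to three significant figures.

ΔU ≈ 3390 J

Constant volume ⇒ W = 0, so Q = ΔU = nCᵥΔT with Cᵥ = 3R/2 = 12.47 J/(mol·K).
At constant V, T₂/T₁ = P₂/P₁ ⇒ ΔT = T₁(P₂/P₁ − 1) = 295·(241/168 − 1) = 128.2 K.
ΔU = (2.12)(12.47)(128.2) = 3389 J.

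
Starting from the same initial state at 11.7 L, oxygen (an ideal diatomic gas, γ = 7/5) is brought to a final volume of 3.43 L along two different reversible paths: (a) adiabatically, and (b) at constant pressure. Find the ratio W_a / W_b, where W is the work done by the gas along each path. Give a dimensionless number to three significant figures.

Path (a) adiabatic: W = P₁V₁(1 − (V₁/V₂)^(γ−1))/(γ−1) → W_a/(P₁V₁) = -1.584.
Path (b) isobaric: W = P₁(V₂ − V₁) → W_b/(P₁V₁) = -0.7068.
W_a / W_b = -1.584 / -0.7068 = 2.241.

W_a / W_b ≈ 2.24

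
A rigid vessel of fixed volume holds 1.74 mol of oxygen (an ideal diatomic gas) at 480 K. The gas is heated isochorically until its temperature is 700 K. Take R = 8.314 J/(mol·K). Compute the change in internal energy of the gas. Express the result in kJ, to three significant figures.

ΔU ≈ 7.96 kJ

Constant volume ⇒ W = 0, so Q = ΔU = nCᵥΔT with Cᵥ = 5R/2 = 20.79 J/(mol·K).
ΔU = (1.74)(20.79)(700 − 480) = 7956 J.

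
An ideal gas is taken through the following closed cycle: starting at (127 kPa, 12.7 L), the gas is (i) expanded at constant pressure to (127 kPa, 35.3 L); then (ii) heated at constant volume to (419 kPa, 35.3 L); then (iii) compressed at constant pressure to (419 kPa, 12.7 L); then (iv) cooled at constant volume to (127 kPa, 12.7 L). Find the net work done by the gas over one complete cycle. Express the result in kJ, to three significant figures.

W_net ≈ -6.60 kJ

Constant-volume legs do no work.
W(i) = (127)(35.3 − 12.7) = 2870 J; W(iii) = (419)(12.7 − 35.3) = -9469 J.
W_net = 2870 − 9469 = -6599 J (the counter-clockwise enclosed area).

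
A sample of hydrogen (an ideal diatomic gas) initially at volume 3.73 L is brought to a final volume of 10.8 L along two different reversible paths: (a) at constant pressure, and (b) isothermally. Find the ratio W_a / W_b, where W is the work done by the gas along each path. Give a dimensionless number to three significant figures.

W_a / W_b ≈ 1.78

Path (a) isobaric: W = P₁(V₂ − V₁) → W_a/(P₁V₁) = 1.895.
Path (b) isothermal: W = P₁V₁ ln(V₂/V₁) → W_b/(P₁V₁) = 1.063.
W_a / W_b = 1.895 / 1.063 = 1.783.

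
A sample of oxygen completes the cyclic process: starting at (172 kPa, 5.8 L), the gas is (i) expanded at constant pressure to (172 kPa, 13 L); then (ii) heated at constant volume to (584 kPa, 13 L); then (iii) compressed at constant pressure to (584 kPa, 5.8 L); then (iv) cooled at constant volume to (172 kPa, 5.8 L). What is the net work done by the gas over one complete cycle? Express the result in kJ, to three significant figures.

Constant-volume legs do no work.
W(i) = (172)(13 − 5.8) = 1238 J; W(iii) = (584)(5.8 − 13) = -4205 J.
W_net = 1238 − 4205 = -2966 J (the counter-clockwise enclosed area).

W_net ≈ -2.97 kJ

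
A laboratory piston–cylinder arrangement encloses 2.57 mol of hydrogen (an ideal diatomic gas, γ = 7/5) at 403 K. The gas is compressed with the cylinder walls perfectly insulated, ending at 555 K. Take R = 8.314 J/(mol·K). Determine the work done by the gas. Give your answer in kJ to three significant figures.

Adiabatic ⇒ Q = 0, so W_by = −ΔU = nCᵥ(T₁ − T₂).
Cᵥ = 5R/2 = 20.79 J/(mol·K).
W = (2.57)(20.79)(403 − 555) = -8119 J.

W ≈ -8.12 kJ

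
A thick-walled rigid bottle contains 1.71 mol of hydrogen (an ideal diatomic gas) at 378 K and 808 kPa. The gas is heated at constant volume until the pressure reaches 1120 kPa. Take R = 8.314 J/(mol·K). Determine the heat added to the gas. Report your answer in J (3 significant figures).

Q ≈ 5190 J

Constant volume ⇒ W = 0, so Q = ΔU = nCᵥΔT with Cᵥ = 5R/2 = 20.79 J/(mol·K).
At constant V, T₂/T₁ = P₂/P₁ ⇒ ΔT = T₁(P₂/P₁ − 1) = 378·(1120/808 − 1) = 146 K.
ΔU = (1.71)(20.79)(146) = 5188 J.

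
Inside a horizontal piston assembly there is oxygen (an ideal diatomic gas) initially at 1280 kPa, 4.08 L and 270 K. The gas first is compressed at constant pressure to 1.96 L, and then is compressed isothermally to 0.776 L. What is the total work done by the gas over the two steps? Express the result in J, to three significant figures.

W_total ≈ -5040 J

Step 1 (isobaric): W = PΔV = (1280 kPa)(1.96 − 4.08 L) = -2714 J.
After step 1: P = 1280 kPa, V = 1.96 L, T = 129.7 K.
Step 2 (isothermal): W = P₁V₁ ln(V₂/V₁) = (2509) ln(0.776/1.96) = -2325 J.
W_total = -2714 − 2325 = -5038 J.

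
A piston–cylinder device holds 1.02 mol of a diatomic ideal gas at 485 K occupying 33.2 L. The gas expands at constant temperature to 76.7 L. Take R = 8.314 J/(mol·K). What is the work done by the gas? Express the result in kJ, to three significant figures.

Isothermal: W = nRT ln(V₂/V₁).
W = (1.02)(8.314)(485) × ln(76.7/33.2)
  = 4113 × 0.8374
W_by_gas = 3444 J.

W ≈ 3.44 kJ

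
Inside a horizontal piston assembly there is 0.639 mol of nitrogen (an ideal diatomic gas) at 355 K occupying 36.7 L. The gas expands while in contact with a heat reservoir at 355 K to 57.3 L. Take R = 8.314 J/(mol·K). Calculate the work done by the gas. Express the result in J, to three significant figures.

Isothermal: W = nRT ln(V₂/V₁).
W = (0.639)(8.314)(355) × ln(57.3/36.7)
  = 1886 × 0.4455
W_by_gas = 840.3 J.

W ≈ 840 J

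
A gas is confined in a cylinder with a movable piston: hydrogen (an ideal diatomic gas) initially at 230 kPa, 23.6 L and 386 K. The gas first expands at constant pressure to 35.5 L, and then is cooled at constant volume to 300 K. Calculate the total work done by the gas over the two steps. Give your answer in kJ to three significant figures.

W_total ≈ 2.74 kJ

Step 1 (isobaric): W = PΔV = (230 kPa)(35.5 − 23.6 L) = 2737 J.
Step 2 (isochoric): W = 0 (constant volume).
W_total = 2737 + 0 = 2737 J.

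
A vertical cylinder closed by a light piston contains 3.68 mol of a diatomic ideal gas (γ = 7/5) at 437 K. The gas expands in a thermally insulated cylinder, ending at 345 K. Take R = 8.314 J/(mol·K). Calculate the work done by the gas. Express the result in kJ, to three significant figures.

W ≈ 7.04 kJ

Adiabatic ⇒ Q = 0, so W_by = −ΔU = nCᵥ(T₁ − T₂).
Cᵥ = 5R/2 = 20.79 J/(mol·K).
W = (3.68)(20.79)(437 − 345) = 7037 J.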